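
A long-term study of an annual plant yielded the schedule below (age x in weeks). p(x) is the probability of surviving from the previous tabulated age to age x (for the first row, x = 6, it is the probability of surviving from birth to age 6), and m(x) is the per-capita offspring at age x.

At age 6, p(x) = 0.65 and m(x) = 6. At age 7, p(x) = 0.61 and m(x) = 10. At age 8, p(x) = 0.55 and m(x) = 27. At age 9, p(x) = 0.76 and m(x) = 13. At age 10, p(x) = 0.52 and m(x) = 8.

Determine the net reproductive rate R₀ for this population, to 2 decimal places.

Survivorship from birth: l_x = p_6·p_7·…·p_x.
  l_6 = 0.65000
  l_7 = 0.39650
  l_8 = 0.21808
  l_9 = 0.16574
  l_10 = 0.08618
R₀ = Σ l_x m(x):
  age 6: 0.65000 × 6 = 3.9000
  age 7: 0.39650 × 10 = 3.9650
  age 8: 0.21808 × 27 = 5.8882
  age 9: 0.16574 × 13 = 2.1546
  age 10: 0.08618 × 8 = 0.6894
R₀ = 3.9000 + 3.9650 + 5.8882 + 2.1546 + 0.6894 = 16.5972

16.60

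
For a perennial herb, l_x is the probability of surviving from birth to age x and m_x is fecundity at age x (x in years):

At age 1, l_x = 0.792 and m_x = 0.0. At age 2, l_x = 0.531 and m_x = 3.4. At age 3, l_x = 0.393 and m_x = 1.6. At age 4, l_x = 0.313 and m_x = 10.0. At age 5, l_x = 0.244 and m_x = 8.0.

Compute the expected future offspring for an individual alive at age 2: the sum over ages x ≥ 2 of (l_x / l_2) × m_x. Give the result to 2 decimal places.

14.15

l_2 = 0.531. Conditional survival from age 2 to x is l_x / l_2.
  x=2: (0.531/0.531) × 3.4 = 3.4000
  x=3: (0.393/0.531) × 1.6 = 1.1842
  x=4: (0.313/0.531) × 10.0 = 5.8945
  x=5: (0.244/0.531) × 8.0 = 3.6761
Sum = 3.4000 + 1.1842 + 5.8945 + 3.6761 = 14.1548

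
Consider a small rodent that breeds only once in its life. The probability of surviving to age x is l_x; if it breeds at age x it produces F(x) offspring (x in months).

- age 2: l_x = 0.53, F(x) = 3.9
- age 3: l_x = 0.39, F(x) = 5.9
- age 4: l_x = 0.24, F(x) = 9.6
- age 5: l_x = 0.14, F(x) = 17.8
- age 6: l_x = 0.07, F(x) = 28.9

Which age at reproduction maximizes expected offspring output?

Expected offspring if breeding at age x = l_x × F(x):
  age 2: 0.53 × 3.9 = 2.067
  age 3: 0.39 × 5.9 = 2.301
  age 4: 0.24 × 9.6 = 2.304
  age 5: 0.14 × 17.8 = 2.492
  age 6: 0.07 × 28.9 = 2.023
Maximum at age 5 (2.492).

5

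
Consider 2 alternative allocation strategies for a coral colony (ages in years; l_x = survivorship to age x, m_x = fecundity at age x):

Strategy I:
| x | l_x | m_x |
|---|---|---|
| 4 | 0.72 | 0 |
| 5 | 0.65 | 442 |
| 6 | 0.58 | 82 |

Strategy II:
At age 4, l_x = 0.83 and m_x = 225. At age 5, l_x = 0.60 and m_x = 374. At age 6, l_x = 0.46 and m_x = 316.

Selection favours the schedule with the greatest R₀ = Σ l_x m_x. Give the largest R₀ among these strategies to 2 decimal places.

Strategy I: R₀ = 0.72×0 + 0.65×442 + 0.58×82 = 334.8600
Strategy II: R₀ = 0.83×225 + 0.60×374 + 0.46×316 = 556.5100
Highest R₀: strategy II with 556.5100.

556.51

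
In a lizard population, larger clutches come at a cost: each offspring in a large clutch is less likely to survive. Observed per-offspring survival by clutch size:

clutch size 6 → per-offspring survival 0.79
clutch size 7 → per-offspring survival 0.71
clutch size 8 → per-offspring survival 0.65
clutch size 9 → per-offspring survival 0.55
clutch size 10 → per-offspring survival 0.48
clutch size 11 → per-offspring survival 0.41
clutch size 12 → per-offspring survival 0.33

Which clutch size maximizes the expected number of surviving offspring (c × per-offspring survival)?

8

Expected surviving offspring = c × s(c):
  c=6: 6 × 0.79 = 4.740
  c=7: 7 × 0.71 = 4.970
  c=8: 8 × 0.65 = 5.200
  c=9: 9 × 0.55 = 4.950
  c=10: 10 × 0.48 = 4.800
  c=11: 11 × 0.41 = 4.510
  c=12: 12 × 0.33 = 3.960
Maximum at c = 8 (5.200 surviving offspring).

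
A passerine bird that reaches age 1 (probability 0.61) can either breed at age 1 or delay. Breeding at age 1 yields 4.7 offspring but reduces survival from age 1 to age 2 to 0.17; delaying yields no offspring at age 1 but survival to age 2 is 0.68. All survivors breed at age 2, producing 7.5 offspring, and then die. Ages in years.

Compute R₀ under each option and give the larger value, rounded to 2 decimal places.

breed at age 1: R₀ = 0.61 × (4.7 + 0.17 × 7.5) = 0.61 × 5.9750 = 3.6448
delay to age 2: R₀ = 0.61 × (0.68 × 7.5) = 0.61 × 5.1000 = 3.1110
Higher: breed at age 1 (3.6448).

3.64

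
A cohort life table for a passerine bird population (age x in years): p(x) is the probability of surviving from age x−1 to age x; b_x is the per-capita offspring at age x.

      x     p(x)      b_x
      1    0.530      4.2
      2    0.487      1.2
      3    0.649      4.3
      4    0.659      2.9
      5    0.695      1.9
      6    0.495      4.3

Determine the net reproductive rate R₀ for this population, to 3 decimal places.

3.885

Survivorship from birth: l_x = p_1·p_2·…·p_x.
  l_1 = 0.53000
  l_2 = 0.25811
  l_3 = 0.16751
  l_4 = 0.11039
  l_5 = 0.07672
  l_6 = 0.03798
R₀ = Σ l_x b_x:
  age 1: 0.53000 × 4.2 = 2.2260
  age 2: 0.25811 × 1.2 = 0.3097
  age 3: 0.16751 × 4.3 = 0.7203
  age 4: 0.11039 × 2.9 = 0.3201
  age 5: 0.07672 × 1.9 = 0.1458
  age 6: 0.03798 × 4.3 = 0.1633
R₀ = 2.2260 + 0.3097 + 0.7203 + 0.3201 + 0.1458 + 0.1633 = 3.8852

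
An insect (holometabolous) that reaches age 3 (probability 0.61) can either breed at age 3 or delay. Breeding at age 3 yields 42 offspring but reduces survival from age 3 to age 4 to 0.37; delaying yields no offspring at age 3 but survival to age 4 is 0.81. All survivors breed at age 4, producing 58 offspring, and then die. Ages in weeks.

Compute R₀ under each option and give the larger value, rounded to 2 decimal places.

38.71

breed at age 3: R₀ = 0.61 × (42 + 0.37 × 58) = 0.61 × 63.4600 = 38.7106
delay to age 4: R₀ = 0.61 × (0.81 × 58) = 0.61 × 46.9800 = 28.6578
Higher: breed at age 3 (38.7106).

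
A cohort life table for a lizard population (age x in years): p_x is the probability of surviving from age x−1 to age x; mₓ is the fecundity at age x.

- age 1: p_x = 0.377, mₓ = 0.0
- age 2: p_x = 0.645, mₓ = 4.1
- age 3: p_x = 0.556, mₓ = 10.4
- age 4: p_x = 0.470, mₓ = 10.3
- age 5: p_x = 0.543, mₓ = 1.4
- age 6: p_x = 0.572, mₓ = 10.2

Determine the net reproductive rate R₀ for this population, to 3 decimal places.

Survivorship from birth: l_x = p_1·p_2·…·p_x.
  l_1 = 0.37700
  l_2 = 0.24317
  l_3 = 0.13520
  l_4 = 0.06354
  l_5 = 0.03450
  l_6 = 0.01974
R₀ = Σ l_x mₓ:
  age 1: 0.37700 × 0.0 = 0.0000
  age 2: 0.24317 × 4.1 = 0.9970
  age 3: 0.13520 × 10.4 = 1.4061
  age 4: 0.06354 × 10.3 = 0.6545
  age 5: 0.03450 × 1.4 = 0.0483
  age 6: 0.01974 × 10.2 = 0.2013
R₀ = 0.0000 + 0.9970 + 1.4061 + 0.6545 + 0.0483 + 0.2013 = 3.3072

3.307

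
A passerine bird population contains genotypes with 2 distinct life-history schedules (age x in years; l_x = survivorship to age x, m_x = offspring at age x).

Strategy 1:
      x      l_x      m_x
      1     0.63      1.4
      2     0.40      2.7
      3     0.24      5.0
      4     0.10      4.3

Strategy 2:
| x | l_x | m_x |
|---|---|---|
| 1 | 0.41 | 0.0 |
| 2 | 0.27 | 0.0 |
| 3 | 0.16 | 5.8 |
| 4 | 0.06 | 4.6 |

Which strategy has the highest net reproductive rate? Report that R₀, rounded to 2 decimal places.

Strategy 1: R₀ = 0.63×1.4 + 0.40×2.7 + 0.24×5.0 + 0.10×4.3 = 3.5920
Strategy 2: R₀ = 0.41×0.0 + 0.27×0.0 + 0.16×5.8 + 0.06×4.6 = 1.2040
Highest R₀: strategy 1 with 3.5920.

3.59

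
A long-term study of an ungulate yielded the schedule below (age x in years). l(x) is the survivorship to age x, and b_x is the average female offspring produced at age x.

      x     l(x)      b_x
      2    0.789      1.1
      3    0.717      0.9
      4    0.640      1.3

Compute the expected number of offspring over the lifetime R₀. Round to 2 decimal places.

R₀ = Σ l(x) b_x:
  age 2: 0.789 × 1.1 = 0.8679
  age 3: 0.717 × 0.9 = 0.6453
  age 4: 0.640 × 1.3 = 0.8320
R₀ = 0.8679 + 0.6453 + 0.8320 = 2.3452

2.35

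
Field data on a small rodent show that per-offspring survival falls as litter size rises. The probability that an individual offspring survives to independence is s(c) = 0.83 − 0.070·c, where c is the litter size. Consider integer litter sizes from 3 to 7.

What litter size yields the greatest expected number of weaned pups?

6

Expected weaned pups = c × s(c):
  c=3: 3 × 0.620 = 1.860
  c=4: 4 × 0.550 = 2.200
  c=5: 5 × 0.480 = 2.400
  c=6: 6 × 0.410 = 2.460
  c=7: 7 × 0.340 = 2.380
Maximum at c = 6 (2.460 weaned pups).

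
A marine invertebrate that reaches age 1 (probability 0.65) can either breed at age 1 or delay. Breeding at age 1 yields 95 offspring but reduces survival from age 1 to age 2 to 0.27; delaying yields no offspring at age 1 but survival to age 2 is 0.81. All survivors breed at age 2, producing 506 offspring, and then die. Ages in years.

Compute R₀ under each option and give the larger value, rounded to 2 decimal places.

266.41

breed at age 1: R₀ = 0.65 × (95 + 0.27 × 506) = 0.65 × 231.6200 = 150.5530
delay to age 2: R₀ = 0.65 × (0.81 × 506) = 0.65 × 409.8600 = 266.4090
Higher: delay to age 2 (266.4090).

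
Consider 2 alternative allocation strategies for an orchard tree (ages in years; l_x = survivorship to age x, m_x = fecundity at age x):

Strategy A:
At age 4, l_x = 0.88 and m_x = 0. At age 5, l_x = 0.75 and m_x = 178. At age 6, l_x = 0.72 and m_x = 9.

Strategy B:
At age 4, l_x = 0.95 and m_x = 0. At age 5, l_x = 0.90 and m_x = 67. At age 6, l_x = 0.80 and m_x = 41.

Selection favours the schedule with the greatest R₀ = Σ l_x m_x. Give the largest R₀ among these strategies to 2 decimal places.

139.98

Strategy A: R₀ = 0.88×0 + 0.75×178 + 0.72×9 = 139.9800
Strategy B: R₀ = 0.95×0 + 0.90×67 + 0.80×41 = 93.1000
Highest R₀: strategy A with 139.9800.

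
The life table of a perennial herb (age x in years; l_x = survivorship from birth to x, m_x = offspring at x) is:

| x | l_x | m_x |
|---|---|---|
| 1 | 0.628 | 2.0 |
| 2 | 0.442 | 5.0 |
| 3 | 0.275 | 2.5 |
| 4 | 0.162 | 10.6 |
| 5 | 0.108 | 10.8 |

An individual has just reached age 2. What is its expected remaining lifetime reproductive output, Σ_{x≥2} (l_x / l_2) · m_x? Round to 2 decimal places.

13.08

l_2 = 0.442. Conditional survival from age 2 to x is l_x / l_2.
  x=2: (0.442/0.442) × 5.0 = 5.0000
  x=3: (0.275/0.442) × 2.5 = 1.5554
  x=4: (0.162/0.442) × 10.6 = 3.8851
  x=5: (0.108/0.442) × 10.8 = 2.6389
Sum = 5.0000 + 1.5554 + 3.8851 + 2.6389 = 13.0794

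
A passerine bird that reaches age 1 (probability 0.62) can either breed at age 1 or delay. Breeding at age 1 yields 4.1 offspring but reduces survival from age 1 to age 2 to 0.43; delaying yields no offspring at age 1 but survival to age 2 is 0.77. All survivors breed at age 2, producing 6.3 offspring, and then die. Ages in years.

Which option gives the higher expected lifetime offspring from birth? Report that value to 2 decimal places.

breed at age 1: R₀ = 0.62 × (4.1 + 0.43 × 6.3) = 0.62 × 6.8090 = 4.2216
delay to age 2: R₀ = 0.62 × (0.77 × 6.3) = 0.62 × 4.8510 = 3.0076
Higher: breed at age 1 (4.2216).

4.22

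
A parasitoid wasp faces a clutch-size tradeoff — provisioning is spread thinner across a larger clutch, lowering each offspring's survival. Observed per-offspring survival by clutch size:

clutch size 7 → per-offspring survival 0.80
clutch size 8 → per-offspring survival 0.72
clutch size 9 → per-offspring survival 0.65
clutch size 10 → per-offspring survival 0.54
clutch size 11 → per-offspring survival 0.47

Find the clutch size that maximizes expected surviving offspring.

9

Expected surviving offspring = c × s(c):
  c=7: 7 × 0.80 = 5.600
  c=8: 8 × 0.72 = 5.760
  c=9: 9 × 0.65 = 5.850
  c=10: 10 × 0.54 = 5.400
  c=11: 11 × 0.47 = 5.170
Maximum at c = 9 (5.850 surviving offspring).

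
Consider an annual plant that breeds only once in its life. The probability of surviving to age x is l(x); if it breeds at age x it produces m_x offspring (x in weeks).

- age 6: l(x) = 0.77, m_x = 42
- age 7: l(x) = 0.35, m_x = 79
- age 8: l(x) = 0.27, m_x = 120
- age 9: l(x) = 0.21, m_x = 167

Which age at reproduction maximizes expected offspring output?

9

Expected offspring if breeding at age x = l(x) × m_x:
  age 6: 0.77 × 42 = 32.340
  age 7: 0.35 × 79 = 27.650
  age 8: 0.27 × 120 = 32.400
  age 9: 0.21 × 167 = 35.070
Maximum at age 9 (35.070).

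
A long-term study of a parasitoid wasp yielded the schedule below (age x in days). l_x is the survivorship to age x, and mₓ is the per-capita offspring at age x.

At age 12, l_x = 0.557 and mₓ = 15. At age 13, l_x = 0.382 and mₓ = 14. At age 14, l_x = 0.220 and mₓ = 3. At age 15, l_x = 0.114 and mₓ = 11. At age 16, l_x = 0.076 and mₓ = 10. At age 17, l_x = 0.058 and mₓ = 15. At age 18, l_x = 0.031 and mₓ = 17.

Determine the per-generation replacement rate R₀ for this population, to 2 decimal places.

17.77

R₀ = Σ l_x mₓ:
  age 12: 0.557 × 15 = 8.3550
  age 13: 0.382 × 14 = 5.3480
  age 14: 0.220 × 3 = 0.6600
  age 15: 0.114 × 11 = 1.2540
  age 16: 0.076 × 10 = 0.7600
  age 17: 0.058 × 15 = 0.8700
  age 18: 0.031 × 17 = 0.5270
R₀ = 8.3550 + 5.3480 + 0.6600 + 1.2540 + 0.7600 + 0.8700 + 0.5270 = 17.7740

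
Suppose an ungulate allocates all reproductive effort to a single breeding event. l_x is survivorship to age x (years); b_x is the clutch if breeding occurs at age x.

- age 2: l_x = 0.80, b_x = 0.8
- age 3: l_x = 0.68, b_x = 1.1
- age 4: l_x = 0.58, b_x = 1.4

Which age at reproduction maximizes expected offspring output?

4

Expected offspring if breeding at age x = l_x × b_x:
  age 2: 0.80 × 0.8 = 0.640
  age 3: 0.68 × 1.1 = 0.748
  age 4: 0.58 × 1.4 = 0.812
Maximum at age 4 (0.812).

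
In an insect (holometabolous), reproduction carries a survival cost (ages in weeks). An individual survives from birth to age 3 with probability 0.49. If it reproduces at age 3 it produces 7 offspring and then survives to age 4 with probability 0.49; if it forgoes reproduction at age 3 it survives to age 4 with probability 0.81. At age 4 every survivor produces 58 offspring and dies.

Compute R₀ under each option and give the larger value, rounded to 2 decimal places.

23.02

breed at age 3: R₀ = 0.49 × (7 + 0.49 × 58) = 0.49 × 35.4200 = 17.3558
delay to age 4: R₀ = 0.49 × (0.81 × 58) = 0.49 × 46.9800 = 23.0202
Higher: delay to age 4 (23.0202).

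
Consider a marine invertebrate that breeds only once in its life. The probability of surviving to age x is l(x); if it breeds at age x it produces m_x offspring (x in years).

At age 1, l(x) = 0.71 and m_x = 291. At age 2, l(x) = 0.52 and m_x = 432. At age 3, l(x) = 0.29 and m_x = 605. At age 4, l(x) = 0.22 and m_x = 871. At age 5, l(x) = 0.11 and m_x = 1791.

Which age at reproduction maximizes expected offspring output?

Expected offspring if breeding at age x = l(x) × m_x:
  age 1: 0.71 × 291 = 206.610
  age 2: 0.52 × 432 = 224.640
  age 3: 0.29 × 605 = 175.450
  age 4: 0.22 × 871 = 191.620
  age 5: 0.11 × 1791 = 197.010
Maximum at age 2 (224.640).

2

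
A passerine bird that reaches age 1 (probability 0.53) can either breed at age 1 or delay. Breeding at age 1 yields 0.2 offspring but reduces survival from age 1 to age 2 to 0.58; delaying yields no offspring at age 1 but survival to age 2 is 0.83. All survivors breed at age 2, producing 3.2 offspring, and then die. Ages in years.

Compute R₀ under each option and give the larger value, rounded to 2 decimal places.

1.41

breed at age 1: R₀ = 0.53 × (0.2 + 0.58 × 3.2) = 0.53 × 2.0560 = 1.0897
delay to age 2: R₀ = 0.53 × (0.83 × 3.2) = 0.53 × 2.6560 = 1.4077
Higher: delay to age 2 (1.4077).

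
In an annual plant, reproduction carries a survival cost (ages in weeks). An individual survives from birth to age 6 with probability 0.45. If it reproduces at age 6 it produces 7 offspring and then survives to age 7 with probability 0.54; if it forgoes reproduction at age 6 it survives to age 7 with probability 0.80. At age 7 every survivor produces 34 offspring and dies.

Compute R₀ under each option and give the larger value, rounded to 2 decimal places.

12.24

breed at age 6: R₀ = 0.45 × (7 + 0.54 × 34) = 0.45 × 25.3600 = 11.4120
delay to age 7: R₀ = 0.45 × (0.80 × 34) = 0.45 × 27.2000 = 12.2400
Higher: delay to age 7 (12.2400).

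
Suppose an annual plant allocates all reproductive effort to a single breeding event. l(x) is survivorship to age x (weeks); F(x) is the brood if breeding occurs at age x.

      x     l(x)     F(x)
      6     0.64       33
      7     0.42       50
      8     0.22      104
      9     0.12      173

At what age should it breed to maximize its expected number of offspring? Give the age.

Expected offspring if breeding at age x = l(x) × F(x):
  age 6: 0.64 × 33 = 21.120
  age 7: 0.42 × 50 = 21.000
  age 8: 0.22 × 104 = 22.880
  age 9: 0.12 × 173 = 20.760
Maximum at age 8 (22.880).

8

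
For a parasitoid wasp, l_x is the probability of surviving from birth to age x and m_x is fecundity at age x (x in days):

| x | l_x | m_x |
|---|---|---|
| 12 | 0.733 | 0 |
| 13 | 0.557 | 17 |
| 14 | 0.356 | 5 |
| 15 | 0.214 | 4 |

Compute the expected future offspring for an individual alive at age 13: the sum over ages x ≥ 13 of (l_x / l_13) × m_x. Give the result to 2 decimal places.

21.73

l_13 = 0.557. Conditional survival from age 13 to x is l_x / l_13.
  x=13: (0.557/0.557) × 17 = 17.0000
  x=14: (0.356/0.557) × 5 = 3.1957
  x=15: (0.214/0.557) × 4 = 1.5368
Sum = 17.0000 + 3.1957 + 1.5368 = 21.7325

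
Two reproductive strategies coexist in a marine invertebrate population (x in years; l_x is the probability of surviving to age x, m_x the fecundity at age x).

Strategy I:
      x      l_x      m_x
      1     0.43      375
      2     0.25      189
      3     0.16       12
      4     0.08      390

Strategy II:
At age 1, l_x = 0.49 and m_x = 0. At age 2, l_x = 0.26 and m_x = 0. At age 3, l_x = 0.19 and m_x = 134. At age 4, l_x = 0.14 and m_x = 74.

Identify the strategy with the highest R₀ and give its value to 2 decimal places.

241.62

Strategy I: R₀ = 0.43×375 + 0.25×189 + 0.16×12 + 0.08×390 = 241.6200
Strategy II: R₀ = 0.49×0 + 0.26×0 + 0.19×134 + 0.14×74 = 35.8200
Highest R₀: strategy I with 241.6200.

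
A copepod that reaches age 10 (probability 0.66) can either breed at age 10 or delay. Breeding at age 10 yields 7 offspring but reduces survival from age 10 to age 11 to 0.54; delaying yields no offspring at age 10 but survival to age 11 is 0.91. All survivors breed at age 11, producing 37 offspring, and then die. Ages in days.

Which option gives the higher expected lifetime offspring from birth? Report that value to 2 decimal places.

22.22

breed at age 10: R₀ = 0.66 × (7 + 0.54 × 37) = 0.66 × 26.9800 = 17.8068
delay to age 11: R₀ = 0.66 × (0.91 × 37) = 0.66 × 33.6700 = 22.2222
Higher: delay to age 11 (22.2222).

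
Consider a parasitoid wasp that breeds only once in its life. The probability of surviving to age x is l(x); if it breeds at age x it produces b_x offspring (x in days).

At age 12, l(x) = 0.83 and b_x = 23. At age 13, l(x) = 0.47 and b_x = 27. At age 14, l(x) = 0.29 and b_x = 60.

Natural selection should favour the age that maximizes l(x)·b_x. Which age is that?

Expected offspring if breeding at age x = l(x) × b_x:
  age 12: 0.83 × 23 = 19.090
  age 13: 0.47 × 27 = 12.690
  age 14: 0.29 × 60 = 17.400
Maximum at age 12 (19.090).

12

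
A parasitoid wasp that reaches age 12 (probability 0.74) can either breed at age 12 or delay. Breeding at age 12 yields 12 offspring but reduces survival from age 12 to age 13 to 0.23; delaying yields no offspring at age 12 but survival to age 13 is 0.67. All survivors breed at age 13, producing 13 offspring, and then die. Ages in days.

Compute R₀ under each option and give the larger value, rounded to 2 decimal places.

breed at age 12: R₀ = 0.74 × (12 + 0.23 × 13) = 0.74 × 14.9900 = 11.0926
delay to age 13: R₀ = 0.74 × (0.67 × 13) = 0.74 × 8.7100 = 6.4454
Higher: breed at age 12 (11.0926).

11.09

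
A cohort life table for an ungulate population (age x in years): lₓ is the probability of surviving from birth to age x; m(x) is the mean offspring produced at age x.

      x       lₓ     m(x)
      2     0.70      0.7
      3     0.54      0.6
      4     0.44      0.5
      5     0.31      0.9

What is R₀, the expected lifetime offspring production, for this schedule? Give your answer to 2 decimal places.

1.31

R₀ = Σ lₓ m(x):
  age 2: 0.70 × 0.7 = 0.4900
  age 3: 0.54 × 0.6 = 0.3240
  age 4: 0.44 × 0.5 = 0.2200
  age 5: 0.31 × 0.9 = 0.2790
R₀ = 0.4900 + 0.3240 + 0.2200 + 0.2790 = 1.3130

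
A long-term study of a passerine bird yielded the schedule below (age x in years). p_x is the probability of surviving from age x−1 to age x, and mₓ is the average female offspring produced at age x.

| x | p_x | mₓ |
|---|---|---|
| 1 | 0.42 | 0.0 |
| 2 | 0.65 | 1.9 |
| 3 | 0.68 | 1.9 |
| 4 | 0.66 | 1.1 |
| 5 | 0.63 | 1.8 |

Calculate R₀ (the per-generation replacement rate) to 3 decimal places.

Survivorship from birth: l_x = p_1·p_2·…·p_x.
  l_1 = 0.42000
  l_2 = 0.27300
  l_3 = 0.18564
  l_4 = 0.12252
  l_5 = 0.07719
R₀ = Σ l_x mₓ:
  age 1: 0.42000 × 0.0 = 0.0000
  age 2: 0.27300 × 1.9 = 0.5187
  age 3: 0.18564 × 1.9 = 0.3527
  age 4: 0.12252 × 1.1 = 0.1348
  age 5: 0.07719 × 1.8 = 0.1389
R₀ = 0.0000 + 0.5187 + 0.3527 + 0.1348 + 0.1389 = 1.1451

1.145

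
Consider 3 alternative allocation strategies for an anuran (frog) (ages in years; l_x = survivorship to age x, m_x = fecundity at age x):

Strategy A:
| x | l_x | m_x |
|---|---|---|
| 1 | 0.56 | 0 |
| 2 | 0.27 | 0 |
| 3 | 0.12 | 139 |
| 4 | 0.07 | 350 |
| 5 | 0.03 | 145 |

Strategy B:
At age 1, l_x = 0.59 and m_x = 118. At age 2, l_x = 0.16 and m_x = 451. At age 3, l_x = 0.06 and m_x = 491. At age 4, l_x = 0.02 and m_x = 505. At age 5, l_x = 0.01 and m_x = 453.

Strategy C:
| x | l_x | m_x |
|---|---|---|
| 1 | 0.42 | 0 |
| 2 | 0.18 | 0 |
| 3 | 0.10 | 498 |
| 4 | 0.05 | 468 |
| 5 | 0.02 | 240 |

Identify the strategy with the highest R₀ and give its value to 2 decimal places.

Strategy A: R₀ = 0.56×0 + 0.27×0 + 0.12×139 + 0.07×350 + 0.03×145 = 45.5300
Strategy B: R₀ = 0.59×118 + 0.16×451 + 0.06×491 + 0.02×505 + 0.01×453 = 185.8700
Strategy C: R₀ = 0.42×0 + 0.18×0 + 0.10×498 + 0.05×468 + 0.02×240 = 78.0000
Highest R₀: strategy B with 185.8700.

185.87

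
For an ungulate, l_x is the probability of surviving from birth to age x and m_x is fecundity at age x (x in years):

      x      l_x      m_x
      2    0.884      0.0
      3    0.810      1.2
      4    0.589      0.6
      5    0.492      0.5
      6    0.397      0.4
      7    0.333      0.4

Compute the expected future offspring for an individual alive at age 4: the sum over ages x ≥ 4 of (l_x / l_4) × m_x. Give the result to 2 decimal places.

l_4 = 0.589. Conditional survival from age 4 to x is l_x / l_4.
  x=4: (0.589/0.589) × 0.6 = 0.6000
  x=5: (0.492/0.589) × 0.5 = 0.4177
  x=6: (0.397/0.589) × 0.4 = 0.2696
  x=7: (0.333/0.589) × 0.4 = 0.2261
Sum = 0.6000 + 0.4177 + 0.2696 + 0.2261 = 1.5134

1.51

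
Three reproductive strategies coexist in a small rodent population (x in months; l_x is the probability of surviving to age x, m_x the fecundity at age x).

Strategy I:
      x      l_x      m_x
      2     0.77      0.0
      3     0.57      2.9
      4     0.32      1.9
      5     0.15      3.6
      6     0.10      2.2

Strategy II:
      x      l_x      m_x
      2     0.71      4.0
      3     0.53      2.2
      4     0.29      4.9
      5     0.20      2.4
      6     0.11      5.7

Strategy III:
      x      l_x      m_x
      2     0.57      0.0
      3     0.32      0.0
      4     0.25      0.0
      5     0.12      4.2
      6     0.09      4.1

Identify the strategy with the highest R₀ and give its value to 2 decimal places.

6.53

Strategy I: R₀ = 0.77×0.0 + 0.57×2.9 + 0.32×1.9 + 0.15×3.6 + 0.10×2.2 = 3.0210
Strategy II: R₀ = 0.71×4.0 + 0.53×2.2 + 0.29×4.9 + 0.20×2.4 + 0.11×5.7 = 6.5340
Strategy III: R₀ = 0.57×0.0 + 0.32×0.0 + 0.25×0.0 + 0.12×4.2 + 0.09×4.1 = 0.8730
Highest R₀: strategy II with 6.5340.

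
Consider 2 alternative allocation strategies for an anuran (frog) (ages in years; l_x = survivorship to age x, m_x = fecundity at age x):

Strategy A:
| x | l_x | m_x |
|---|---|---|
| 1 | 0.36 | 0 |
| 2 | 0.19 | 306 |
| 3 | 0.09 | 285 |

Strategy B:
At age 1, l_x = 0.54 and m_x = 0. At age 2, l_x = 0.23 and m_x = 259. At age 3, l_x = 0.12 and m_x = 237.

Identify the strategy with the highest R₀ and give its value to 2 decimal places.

88.01

Strategy A: R₀ = 0.36×0 + 0.19×306 + 0.09×285 = 83.7900
Strategy B: R₀ = 0.54×0 + 0.23×259 + 0.12×237 = 88.0100
Highest R₀: strategy B with 88.0100.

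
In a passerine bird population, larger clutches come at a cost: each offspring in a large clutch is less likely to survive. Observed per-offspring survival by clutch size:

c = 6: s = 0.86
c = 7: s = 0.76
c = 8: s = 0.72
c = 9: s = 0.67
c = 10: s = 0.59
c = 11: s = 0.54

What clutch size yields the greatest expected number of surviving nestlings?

Expected surviving nestlings = c × s(c):
  c=6: 6 × 0.86 = 5.160
  c=7: 7 × 0.76 = 5.320
  c=8: 8 × 0.72 = 5.760
  c=9: 9 × 0.67 = 6.030
  c=10: 10 × 0.59 = 5.900
  c=11: 11 × 0.54 = 5.940
Maximum at c = 9 (6.030 surviving nestlings).

9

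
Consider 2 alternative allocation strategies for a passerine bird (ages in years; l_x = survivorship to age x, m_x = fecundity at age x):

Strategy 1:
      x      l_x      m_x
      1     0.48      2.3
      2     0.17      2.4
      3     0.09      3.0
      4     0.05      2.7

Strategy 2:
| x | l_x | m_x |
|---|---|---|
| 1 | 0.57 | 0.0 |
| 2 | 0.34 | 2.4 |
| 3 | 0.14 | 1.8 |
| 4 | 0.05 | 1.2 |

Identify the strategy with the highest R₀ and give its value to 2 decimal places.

Strategy 1: R₀ = 0.48×2.3 + 0.17×2.4 + 0.09×3.0 + 0.05×2.7 = 1.9170
Strategy 2: R₀ = 0.57×0.0 + 0.34×2.4 + 0.14×1.8 + 0.05×1.2 = 1.1280
Highest R₀: strategy 1 with 1.9170.

1.92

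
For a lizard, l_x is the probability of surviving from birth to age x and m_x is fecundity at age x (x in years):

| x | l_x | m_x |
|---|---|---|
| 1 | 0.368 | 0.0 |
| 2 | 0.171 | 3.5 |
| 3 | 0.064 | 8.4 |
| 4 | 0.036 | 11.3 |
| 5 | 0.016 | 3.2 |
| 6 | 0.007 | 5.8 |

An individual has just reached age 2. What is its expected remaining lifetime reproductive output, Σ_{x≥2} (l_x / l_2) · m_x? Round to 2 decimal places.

9.56

l_2 = 0.171. Conditional survival from age 2 to x is l_x / l_2.
  x=2: (0.171/0.171) × 3.5 = 3.5000
  x=3: (0.064/0.171) × 8.4 = 3.1439
  x=4: (0.036/0.171) × 11.3 = 2.3789
  x=5: (0.016/0.171) × 3.2 = 0.2994
  x=6: (0.007/0.171) × 5.8 = 0.2374
Sum = 3.5000 + 3.1439 + 2.3789 + 0.2994 + 0.2374 = 9.5596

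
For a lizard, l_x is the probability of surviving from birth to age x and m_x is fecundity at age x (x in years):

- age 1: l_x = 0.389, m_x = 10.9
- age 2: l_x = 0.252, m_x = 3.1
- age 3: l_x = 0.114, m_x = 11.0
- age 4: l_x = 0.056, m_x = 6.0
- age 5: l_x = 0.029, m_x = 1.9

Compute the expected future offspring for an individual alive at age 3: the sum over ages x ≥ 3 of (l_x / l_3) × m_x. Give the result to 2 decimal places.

l_3 = 0.114. Conditional survival from age 3 to x is l_x / l_3.
  x=3: (0.114/0.114) × 11.0 = 11.0000
  x=4: (0.056/0.114) × 6.0 = 2.9474
  x=5: (0.029/0.114) × 1.9 = 0.4833
Sum = 11.0000 + 2.9474 + 0.4833 = 14.4307

14.43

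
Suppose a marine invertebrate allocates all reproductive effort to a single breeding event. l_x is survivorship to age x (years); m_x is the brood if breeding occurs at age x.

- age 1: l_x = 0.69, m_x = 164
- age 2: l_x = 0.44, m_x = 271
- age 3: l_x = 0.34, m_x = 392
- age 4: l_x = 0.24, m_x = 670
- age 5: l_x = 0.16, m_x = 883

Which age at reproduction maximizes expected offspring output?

4

Expected offspring if breeding at age x = l_x × m_x:
  age 1: 0.69 × 164 = 113.160
  age 2: 0.44 × 271 = 119.240
  age 3: 0.34 × 392 = 133.280
  age 4: 0.24 × 670 = 160.800
  age 5: 0.16 × 883 = 141.280
Maximum at age 4 (160.800).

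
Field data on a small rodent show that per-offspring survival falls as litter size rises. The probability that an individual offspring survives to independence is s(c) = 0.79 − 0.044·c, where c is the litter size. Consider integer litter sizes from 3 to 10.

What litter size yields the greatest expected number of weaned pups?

9

Expected weaned pups = c × s(c):
  c=3: 3 × 0.658 = 1.974
  c=4: 4 × 0.614 = 2.456
  c=5: 5 × 0.570 = 2.850
  c=6: 6 × 0.526 = 3.156
  c=7: 7 × 0.482 = 3.374
  c=8: 8 × 0.438 = 3.504
  c=9: 9 × 0.394 = 3.546
  c=10: 10 × 0.350 = 3.500
Maximum at c = 9 (3.546 weaned pups).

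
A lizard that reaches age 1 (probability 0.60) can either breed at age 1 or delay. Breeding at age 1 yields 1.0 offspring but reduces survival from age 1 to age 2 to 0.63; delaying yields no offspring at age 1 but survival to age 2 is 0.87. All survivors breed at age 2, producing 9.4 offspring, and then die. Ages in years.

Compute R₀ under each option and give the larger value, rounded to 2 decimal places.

breed at age 1: R₀ = 0.60 × (1.0 + 0.63 × 9.4) = 0.60 × 6.9220 = 4.1532
delay to age 2: R₀ = 0.60 × (0.87 × 9.4) = 0.60 × 8.1780 = 4.9068
Higher: delay to age 2 (4.9068).

4.91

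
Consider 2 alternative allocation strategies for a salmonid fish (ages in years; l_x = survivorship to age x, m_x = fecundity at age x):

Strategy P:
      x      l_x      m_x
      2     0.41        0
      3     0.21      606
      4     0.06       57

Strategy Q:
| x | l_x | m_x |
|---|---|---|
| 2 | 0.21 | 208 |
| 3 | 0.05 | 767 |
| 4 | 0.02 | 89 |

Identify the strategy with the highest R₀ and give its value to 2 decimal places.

130.68

Strategy P: R₀ = 0.41×0 + 0.21×606 + 0.06×57 = 130.6800
Strategy Q: R₀ = 0.21×208 + 0.05×767 + 0.02×89 = 83.8100
Highest R₀: strategy P with 130.6800.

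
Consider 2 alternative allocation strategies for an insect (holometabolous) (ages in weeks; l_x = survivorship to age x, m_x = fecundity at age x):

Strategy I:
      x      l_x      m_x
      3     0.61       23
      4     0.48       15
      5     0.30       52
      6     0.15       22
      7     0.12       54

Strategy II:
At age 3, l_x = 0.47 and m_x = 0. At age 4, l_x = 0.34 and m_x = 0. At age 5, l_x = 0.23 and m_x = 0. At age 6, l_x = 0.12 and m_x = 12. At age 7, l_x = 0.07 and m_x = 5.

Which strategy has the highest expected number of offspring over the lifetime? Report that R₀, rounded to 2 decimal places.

Strategy I: R₀ = 0.61×23 + 0.48×15 + 0.30×52 + 0.15×22 + 0.12×54 = 46.6100
Strategy II: R₀ = 0.47×0 + 0.34×0 + 0.23×0 + 0.12×12 + 0.07×5 = 1.7900
Highest R₀: strategy I with 46.6100.

46.61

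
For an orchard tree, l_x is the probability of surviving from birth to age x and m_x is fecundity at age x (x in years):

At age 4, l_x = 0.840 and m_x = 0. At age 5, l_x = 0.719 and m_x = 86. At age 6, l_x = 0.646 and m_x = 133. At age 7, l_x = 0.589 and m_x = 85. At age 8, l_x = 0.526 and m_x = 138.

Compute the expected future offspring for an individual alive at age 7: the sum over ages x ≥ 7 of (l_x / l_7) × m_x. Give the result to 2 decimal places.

l_7 = 0.589. Conditional survival from age 7 to x is l_x / l_7.
  x=7: (0.589/0.589) × 85 = 85.0000
  x=8: (0.526/0.589) × 138 = 123.2394
Sum = 85.0000 + 123.2394 = 208.2394

208.24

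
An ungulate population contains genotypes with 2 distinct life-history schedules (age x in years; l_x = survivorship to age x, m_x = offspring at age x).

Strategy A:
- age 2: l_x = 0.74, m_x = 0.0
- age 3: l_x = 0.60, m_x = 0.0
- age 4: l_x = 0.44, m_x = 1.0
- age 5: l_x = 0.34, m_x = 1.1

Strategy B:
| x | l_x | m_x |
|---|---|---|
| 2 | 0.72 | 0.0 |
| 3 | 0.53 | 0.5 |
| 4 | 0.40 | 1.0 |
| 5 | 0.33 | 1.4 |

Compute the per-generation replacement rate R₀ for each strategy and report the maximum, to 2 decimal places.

Strategy A: R₀ = 0.74×0.0 + 0.60×0.0 + 0.44×1.0 + 0.34×1.1 = 0.8140
Strategy B: R₀ = 0.72×0.0 + 0.53×0.5 + 0.40×1.0 + 0.33×1.4 = 1.1270
Highest R₀: strategy B with 1.1270.

1.13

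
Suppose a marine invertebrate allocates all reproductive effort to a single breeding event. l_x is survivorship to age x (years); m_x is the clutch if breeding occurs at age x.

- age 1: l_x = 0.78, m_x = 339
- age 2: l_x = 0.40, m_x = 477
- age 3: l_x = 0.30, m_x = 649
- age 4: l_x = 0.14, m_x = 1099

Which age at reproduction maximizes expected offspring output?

1

Expected offspring if breeding at age x = l_x × m_x:
  age 1: 0.78 × 339 = 264.420
  age 2: 0.40 × 477 = 190.800
  age 3: 0.30 × 649 = 194.700
  age 4: 0.14 × 1099 = 153.860
Maximum at age 1 (264.420).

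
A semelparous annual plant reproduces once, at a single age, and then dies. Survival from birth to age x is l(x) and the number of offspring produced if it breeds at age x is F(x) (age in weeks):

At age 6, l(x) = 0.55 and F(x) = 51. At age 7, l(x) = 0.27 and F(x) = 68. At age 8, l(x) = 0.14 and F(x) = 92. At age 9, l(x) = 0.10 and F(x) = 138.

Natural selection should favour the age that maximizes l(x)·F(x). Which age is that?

Expected offspring if breeding at age x = l(x) × F(x):
  age 6: 0.55 × 51 = 28.050
  age 7: 0.27 × 68 = 18.360
  age 8: 0.14 × 92 = 12.880
  age 9: 0.10 × 138 = 13.800
Maximum at age 6 (28.050).

6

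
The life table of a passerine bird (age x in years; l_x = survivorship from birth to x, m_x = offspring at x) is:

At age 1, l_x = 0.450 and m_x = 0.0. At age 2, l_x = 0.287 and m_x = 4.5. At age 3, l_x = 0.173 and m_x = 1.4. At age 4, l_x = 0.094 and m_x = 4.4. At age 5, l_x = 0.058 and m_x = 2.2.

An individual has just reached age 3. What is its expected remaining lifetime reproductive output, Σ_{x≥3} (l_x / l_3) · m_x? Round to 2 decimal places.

4.53

l_3 = 0.173. Conditional survival from age 3 to x is l_x / l_3.
  x=3: (0.173/0.173) × 1.4 = 1.4000
  x=4: (0.094/0.173) × 4.4 = 2.3908
  x=5: (0.058/0.173) × 2.2 = 0.7376
Sum = 1.4000 + 2.3908 + 0.7376 = 4.5283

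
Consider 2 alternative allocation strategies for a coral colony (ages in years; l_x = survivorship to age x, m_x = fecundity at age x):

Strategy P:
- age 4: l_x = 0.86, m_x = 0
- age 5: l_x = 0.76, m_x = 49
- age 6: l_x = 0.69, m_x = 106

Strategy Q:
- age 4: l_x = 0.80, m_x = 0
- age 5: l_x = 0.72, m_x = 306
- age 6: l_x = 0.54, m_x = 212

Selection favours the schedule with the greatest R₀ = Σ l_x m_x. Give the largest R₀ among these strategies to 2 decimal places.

334.80

Strategy P: R₀ = 0.86×0 + 0.76×49 + 0.69×106 = 110.3800
Strategy Q: R₀ = 0.80×0 + 0.72×306 + 0.54×212 = 334.8000
Highest R₀: strategy Q with 334.8000.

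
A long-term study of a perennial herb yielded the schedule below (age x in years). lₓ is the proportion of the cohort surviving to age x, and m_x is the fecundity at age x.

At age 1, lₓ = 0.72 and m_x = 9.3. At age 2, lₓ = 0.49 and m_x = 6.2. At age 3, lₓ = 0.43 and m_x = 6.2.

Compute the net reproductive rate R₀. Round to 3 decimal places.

12.400

R₀ = Σ lₓ m_x:
  age 1: 0.72 × 9.3 = 6.6960
  age 2: 0.49 × 6.2 = 3.0380
  age 3: 0.43 × 6.2 = 2.6660
R₀ = 6.6960 + 3.0380 + 2.6660 = 12.4000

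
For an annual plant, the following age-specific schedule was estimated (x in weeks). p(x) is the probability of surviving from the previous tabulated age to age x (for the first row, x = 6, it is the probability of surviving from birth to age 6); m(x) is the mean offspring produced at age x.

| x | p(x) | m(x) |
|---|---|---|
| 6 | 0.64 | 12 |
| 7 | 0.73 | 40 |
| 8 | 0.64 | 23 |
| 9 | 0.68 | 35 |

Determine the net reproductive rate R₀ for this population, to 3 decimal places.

Survivorship from birth: l_x = p_6·p_7·…·p_x.
  l_6 = 0.64000
  l_7 = 0.46720
  l_8 = 0.29901
  l_9 = 0.20333
R₀ = Σ l_x m(x):
  age 6: 0.64000 × 12 = 7.6800
  age 7: 0.46720 × 40 = 18.6880
  age 8: 0.29901 × 23 = 6.8772
  age 9: 0.20333 × 35 = 7.1166
R₀ = 7.6800 + 18.6880 + 6.8772 + 7.1166 = 40.3618

40.362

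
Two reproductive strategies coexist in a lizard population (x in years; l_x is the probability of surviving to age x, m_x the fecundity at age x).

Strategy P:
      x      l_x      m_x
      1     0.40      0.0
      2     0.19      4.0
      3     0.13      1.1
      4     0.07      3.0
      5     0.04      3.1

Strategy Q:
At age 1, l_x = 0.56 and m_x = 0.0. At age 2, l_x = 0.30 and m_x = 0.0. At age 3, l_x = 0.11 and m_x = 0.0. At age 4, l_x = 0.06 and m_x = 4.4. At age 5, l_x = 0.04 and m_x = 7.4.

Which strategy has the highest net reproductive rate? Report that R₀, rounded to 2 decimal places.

1.24

Strategy P: R₀ = 0.40×0.0 + 0.19×4.0 + 0.13×1.1 + 0.07×3.0 + 0.04×3.1 = 1.2370
Strategy Q: R₀ = 0.56×0.0 + 0.30×0.0 + 0.11×0.0 + 0.06×4.4 + 0.04×7.4 = 0.5600
Highest R₀: strategy P with 1.2370.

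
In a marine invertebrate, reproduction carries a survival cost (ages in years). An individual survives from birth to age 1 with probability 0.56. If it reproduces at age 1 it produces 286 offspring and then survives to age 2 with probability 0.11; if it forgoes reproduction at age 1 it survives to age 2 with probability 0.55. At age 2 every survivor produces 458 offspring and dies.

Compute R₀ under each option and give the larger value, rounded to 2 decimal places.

breed at age 1: R₀ = 0.56 × (286 + 0.11 × 458) = 0.56 × 336.3800 = 188.3728
delay to age 2: R₀ = 0.56 × (0.55 × 458) = 0.56 × 251.9000 = 141.0640
Higher: breed at age 1 (188.3728).

188.37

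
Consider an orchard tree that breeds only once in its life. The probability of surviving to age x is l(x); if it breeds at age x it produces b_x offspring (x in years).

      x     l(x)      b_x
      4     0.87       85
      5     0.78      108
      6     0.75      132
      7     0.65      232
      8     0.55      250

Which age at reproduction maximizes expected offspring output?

Expected offspring if breeding at age x = l(x) × b_x:
  age 4: 0.87 × 85 = 73.950
  age 5: 0.78 × 108 = 84.240
  age 6: 0.75 × 132 = 99.000
  age 7: 0.65 × 232 = 150.800
  age 8: 0.55 × 250 = 137.500
Maximum at age 7 (150.800).

7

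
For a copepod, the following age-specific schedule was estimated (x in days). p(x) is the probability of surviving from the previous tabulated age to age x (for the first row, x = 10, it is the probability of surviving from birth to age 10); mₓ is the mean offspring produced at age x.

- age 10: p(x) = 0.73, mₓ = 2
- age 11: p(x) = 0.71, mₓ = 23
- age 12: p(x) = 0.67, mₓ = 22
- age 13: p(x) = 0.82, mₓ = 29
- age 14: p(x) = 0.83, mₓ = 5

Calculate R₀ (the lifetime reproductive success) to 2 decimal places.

Survivorship from birth: l_x = p_10·p_11·…·p_x.
  l_10 = 0.73000
  l_11 = 0.51830
  l_12 = 0.34726
  l_13 = 0.28475
  l_14 = 0.23635
R₀ = Σ l_x mₓ:
  age 10: 0.73000 × 2 = 1.4600
  age 11: 0.51830 × 23 = 11.9209
  age 12: 0.34726 × 22 = 7.6397
  age 13: 0.28475 × 29 = 8.2577
  age 14: 0.23635 × 5 = 1.1818
R₀ = 1.4600 + 11.9209 + 7.6397 + 8.2577 + 1.1818 = 30.4601

30.46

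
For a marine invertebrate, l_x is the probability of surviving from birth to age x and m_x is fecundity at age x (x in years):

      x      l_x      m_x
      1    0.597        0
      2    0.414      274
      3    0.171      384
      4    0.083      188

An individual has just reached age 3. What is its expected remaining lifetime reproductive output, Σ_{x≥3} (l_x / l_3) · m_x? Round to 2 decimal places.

475.25

l_3 = 0.171. Conditional survival from age 3 to x is l_x / l_3.
  x=3: (0.171/0.171) × 384 = 384.0000
  x=4: (0.083/0.171) × 188 = 91.2515
Sum = 384.0000 + 91.2515 = 475.2515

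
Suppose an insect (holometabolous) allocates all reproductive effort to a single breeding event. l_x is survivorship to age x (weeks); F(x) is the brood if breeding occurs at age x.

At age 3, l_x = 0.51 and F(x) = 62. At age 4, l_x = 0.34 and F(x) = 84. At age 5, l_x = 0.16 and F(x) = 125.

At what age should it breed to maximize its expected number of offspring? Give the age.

Expected offspring if breeding at age x = l_x × F(x):
  age 3: 0.51 × 62 = 31.620
  age 4: 0.34 × 84 = 28.560
  age 5: 0.16 × 125 = 20.000
Maximum at age 3 (31.620).

3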